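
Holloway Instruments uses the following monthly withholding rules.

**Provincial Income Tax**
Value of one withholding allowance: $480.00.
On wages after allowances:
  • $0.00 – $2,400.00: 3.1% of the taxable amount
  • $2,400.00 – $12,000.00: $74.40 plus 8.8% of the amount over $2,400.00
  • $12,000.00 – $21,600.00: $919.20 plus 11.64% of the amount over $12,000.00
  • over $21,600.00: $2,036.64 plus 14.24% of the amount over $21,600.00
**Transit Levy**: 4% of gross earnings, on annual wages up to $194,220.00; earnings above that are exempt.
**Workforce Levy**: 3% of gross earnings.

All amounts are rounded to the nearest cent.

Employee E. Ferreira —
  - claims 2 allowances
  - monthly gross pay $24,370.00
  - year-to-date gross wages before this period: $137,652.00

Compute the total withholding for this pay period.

$4,000.28

Provincial Income Tax: taxable = $24,370.00 − 2×$480.00 = $23,410.00
  $2,036.64 + 14.24% × ($23,410.00 − $21,600.00) = $2,036.64 + 14.24% × $1,810.00 = $2,294.38
Transit Levy: 4% × $24,370.00 = $974.80
Workforce Levy: 3% × $24,370.00 = $731.10
Total: $2,294.38 + $974.80 + $731.10 = $4,000.28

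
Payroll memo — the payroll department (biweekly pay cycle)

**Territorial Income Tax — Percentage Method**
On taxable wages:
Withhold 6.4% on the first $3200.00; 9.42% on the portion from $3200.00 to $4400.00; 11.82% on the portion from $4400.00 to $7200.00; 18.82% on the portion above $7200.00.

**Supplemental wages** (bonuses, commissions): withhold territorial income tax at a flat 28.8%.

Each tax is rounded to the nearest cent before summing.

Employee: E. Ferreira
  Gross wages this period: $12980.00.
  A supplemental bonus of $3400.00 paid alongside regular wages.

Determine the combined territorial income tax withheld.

Territorial Income Tax: taxable = $12980.00
  $648.80 + 18.82% × ($12980.00 − $7200.00) = $648.80 + 18.82% × $5780.00 = $1736.60
Supplemental (28.8% flat on bonus): 28.8% × $3400.00 = $979.20
Total territorial income tax: $1736.60 + $979.20 = $2715.80

$2715.80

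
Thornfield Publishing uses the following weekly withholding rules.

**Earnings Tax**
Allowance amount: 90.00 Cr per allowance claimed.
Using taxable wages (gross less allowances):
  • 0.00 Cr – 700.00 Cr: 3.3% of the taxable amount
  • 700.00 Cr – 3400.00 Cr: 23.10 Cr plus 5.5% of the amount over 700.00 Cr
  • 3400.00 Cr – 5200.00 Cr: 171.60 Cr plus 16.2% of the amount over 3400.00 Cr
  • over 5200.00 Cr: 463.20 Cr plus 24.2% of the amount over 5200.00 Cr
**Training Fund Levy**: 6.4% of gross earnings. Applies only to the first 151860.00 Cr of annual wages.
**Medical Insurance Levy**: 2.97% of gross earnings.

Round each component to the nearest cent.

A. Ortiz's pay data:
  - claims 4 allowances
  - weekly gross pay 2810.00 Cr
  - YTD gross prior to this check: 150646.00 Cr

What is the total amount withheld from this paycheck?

280.51 Cr

Earnings Tax: taxable = 2810.00 Cr − 4×90.00 Cr = 2450.00 Cr
  23.10 Cr + 5.5% × (2450.00 Cr − 700.00 Cr) = 23.10 Cr + 5.5% × 1750.00 Cr = 119.35 Cr
Training Fund Levy: cap 151860.00 Cr − YTD 150646.00 Cr = 1214.00 Cr subject; 6.4% × 1214.00 Cr = 77.70 Cr
Medical Insurance Levy: 2.97% × 2810.00 Cr = 83.46 Cr
Total: 119.35 Cr + 77.70 Cr + 83.46 Cr = 280.51 Cr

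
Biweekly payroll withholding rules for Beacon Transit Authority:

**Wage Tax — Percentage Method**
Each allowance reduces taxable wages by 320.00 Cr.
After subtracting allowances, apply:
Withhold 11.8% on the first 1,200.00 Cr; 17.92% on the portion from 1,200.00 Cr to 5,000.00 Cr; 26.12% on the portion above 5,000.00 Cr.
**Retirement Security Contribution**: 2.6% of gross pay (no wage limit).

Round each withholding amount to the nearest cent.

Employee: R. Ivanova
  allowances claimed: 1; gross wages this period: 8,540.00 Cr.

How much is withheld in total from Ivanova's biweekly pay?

Wage Tax: taxable = 8,540.00 Cr − 1×320.00 Cr = 8,220.00 Cr
  822.56 Cr + 26.12% × (8,220.00 Cr − 5,000.00 Cr) = 822.56 Cr + 26.12% × 3,220.00 Cr = 1,663.62 Cr
Retirement Security Contribution: 2.6% × 8,540.00 Cr = 222.04 Cr
Total: 1,663.62 Cr + 222.04 Cr = 1,885.66 Cr

1,885.66 Cr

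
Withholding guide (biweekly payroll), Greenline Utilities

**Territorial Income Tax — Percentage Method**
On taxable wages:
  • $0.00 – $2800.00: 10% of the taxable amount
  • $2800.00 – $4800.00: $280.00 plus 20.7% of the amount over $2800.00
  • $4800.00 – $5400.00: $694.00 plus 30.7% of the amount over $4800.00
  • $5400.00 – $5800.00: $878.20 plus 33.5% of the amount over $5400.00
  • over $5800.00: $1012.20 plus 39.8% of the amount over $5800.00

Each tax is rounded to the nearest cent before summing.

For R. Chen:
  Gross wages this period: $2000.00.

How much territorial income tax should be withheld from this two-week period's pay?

Territorial Income Tax: taxable = $2000.00
  10% × $2000.00 = $200.00

$200.00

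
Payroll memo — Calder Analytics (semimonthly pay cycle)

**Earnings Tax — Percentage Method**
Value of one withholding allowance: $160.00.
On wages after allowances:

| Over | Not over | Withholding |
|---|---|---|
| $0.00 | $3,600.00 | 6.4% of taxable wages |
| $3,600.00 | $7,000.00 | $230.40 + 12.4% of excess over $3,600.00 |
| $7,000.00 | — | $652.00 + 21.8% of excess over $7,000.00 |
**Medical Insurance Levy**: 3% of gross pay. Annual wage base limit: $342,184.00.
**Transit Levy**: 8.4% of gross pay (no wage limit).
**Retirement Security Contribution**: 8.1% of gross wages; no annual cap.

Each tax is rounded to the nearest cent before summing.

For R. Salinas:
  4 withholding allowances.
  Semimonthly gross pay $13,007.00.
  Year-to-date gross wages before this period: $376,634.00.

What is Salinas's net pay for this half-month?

$9,038.83

Earnings Tax: taxable = $13,007.00 − 4×$160.00 = $12,367.00
  $652.00 + 21.8% × ($12,367.00 − $7,000.00) = $652.00 + 21.8% × $5,367.00 = $1,822.01
Medical Insurance Levy: YTD $376,634.00 ≥ cap $342,184.00 → $0.00
Transit Levy: 8.4% × $13,007.00 = $1,092.59
Retirement Security Contribution: 8.1% × $13,007.00 = $1,053.57
Total withheld: $1,822.01 + $0.00 + $1,092.59 + $1,053.57 = $3,968.17
Net pay: $13,007.00 − $3,968.17 = $9,038.83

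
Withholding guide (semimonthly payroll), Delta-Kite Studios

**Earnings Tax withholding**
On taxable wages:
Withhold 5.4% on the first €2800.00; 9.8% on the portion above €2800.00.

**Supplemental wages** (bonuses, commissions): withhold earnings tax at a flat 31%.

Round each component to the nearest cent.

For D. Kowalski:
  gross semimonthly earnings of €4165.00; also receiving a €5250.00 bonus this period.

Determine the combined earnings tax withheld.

Earnings Tax: taxable = €4165.00
  €151.20 + 9.8% × (€4165.00 − €2800.00) = €151.20 + 9.8% × €1365.00 = €284.97
Supplemental (31% flat on bonus): 31% × €5250.00 = €1627.50
Total earnings tax: €284.97 + €1627.50 = €1912.47

€1912.47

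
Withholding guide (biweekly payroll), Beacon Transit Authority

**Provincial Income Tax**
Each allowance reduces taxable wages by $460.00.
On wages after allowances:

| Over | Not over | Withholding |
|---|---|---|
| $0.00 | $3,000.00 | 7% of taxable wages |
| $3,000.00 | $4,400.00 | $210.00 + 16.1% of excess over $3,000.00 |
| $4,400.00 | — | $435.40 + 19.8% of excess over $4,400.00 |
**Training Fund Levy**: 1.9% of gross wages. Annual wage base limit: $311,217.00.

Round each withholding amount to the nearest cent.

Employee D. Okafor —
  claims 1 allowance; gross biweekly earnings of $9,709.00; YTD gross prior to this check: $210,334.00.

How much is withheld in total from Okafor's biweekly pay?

$1,579.97

Provincial Income Tax: taxable = $9,709.00 − 1×$460.00 = $9,249.00
  $435.40 + 19.8% × ($9,249.00 − $4,400.00) = $435.40 + 19.8% × $4,849.00 = $1,395.50
Training Fund Levy: 1.9% × $9,709.00 = $184.47
Total: $1,395.50 + $184.47 = $1,579.97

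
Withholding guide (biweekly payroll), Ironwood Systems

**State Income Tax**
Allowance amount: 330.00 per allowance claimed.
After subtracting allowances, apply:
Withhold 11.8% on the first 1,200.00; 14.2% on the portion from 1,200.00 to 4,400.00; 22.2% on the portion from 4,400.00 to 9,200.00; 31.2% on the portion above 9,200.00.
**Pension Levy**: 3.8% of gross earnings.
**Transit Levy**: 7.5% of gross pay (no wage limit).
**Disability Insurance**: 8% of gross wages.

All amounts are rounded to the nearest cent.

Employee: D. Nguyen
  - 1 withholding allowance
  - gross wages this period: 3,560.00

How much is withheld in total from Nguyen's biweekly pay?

State Income Tax: taxable = 3,560.00 − 1×330.00 = 3,230.00
  141.60 + 14.2% × (3,230.00 − 1,200.00) = 141.60 + 14.2% × 2,030.00 = 429.86
Pension Levy: 3.8% × 3,560.00 = 135.28
Transit Levy: 7.5% × 3,560.00 = 267.00
Disability Insurance: 8% × 3,560.00 = 284.80
Total: 429.86 + 135.28 + 267.00 + 284.80 = 1,116.94

1,116.94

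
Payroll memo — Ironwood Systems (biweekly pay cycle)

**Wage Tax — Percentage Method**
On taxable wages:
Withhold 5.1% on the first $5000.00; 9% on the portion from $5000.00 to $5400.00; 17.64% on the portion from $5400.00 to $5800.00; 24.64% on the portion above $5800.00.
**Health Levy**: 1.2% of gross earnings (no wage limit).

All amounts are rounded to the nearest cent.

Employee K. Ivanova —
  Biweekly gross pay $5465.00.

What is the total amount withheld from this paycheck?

$368.05

Wage Tax: taxable = $5465.00
  $291.00 + 17.64% × ($5465.00 − $5400.00) = $291.00 + 17.64% × $65.00 = $302.47
Health Levy: 1.2% × $5465.00 = $65.58
Total: $302.47 + $65.58 = $368.05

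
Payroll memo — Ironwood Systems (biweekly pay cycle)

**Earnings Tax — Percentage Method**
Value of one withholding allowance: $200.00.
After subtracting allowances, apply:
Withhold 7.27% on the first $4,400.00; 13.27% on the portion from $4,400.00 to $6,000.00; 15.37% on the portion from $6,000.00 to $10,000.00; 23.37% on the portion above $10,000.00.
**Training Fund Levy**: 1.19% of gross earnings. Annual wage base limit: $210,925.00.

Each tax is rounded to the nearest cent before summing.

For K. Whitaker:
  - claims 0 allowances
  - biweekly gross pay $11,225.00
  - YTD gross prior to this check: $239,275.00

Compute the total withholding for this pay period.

Earnings Tax: taxable = $11,225.00
  $1,147.00 + 23.37% × ($11,225.00 − $10,000.00) = $1,147.00 + 23.37% × $1,225.00 = $1,433.28
Training Fund Levy: YTD $239,275.00 ≥ cap $210,925.00 → $0.00
Total: $1,433.28 + $0.00 = $1,433.28

$1,433.28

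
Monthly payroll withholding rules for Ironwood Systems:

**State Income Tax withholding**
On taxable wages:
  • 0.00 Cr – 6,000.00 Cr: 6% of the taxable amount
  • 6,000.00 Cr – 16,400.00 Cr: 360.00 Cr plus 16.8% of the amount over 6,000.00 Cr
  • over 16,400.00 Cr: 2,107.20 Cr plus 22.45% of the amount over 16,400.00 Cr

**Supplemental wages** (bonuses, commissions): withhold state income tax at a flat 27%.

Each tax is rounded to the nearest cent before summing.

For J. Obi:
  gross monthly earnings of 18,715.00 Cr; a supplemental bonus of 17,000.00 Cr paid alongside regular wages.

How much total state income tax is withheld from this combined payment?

7,216.92 Cr

State Income Tax: taxable = 18,715.00 Cr
  2,107.20 Cr + 22.45% × (18,715.00 Cr − 16,400.00 Cr) = 2,107.20 Cr + 22.45% × 2,315.00 Cr = 2,626.92 Cr
Supplemental (27% flat on bonus): 27% × 17,000.00 Cr = 4,590.00 Cr
Total state income tax: 2,626.92 Cr + 4,590.00 Cr = 7,216.92 Cr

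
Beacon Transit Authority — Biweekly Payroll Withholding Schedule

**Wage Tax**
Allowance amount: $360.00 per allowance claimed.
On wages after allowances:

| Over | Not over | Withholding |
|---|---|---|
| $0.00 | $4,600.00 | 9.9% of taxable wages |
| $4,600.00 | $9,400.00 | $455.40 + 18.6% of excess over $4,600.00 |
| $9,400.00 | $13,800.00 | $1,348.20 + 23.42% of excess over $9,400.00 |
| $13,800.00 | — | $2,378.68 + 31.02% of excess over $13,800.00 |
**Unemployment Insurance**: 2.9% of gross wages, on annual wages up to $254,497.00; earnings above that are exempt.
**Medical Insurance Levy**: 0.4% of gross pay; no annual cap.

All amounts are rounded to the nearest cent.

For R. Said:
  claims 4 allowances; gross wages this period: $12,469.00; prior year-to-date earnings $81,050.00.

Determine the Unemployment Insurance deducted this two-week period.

$361.60

Unemployment Insurance: 2.9% × $12,469.00 = $361.60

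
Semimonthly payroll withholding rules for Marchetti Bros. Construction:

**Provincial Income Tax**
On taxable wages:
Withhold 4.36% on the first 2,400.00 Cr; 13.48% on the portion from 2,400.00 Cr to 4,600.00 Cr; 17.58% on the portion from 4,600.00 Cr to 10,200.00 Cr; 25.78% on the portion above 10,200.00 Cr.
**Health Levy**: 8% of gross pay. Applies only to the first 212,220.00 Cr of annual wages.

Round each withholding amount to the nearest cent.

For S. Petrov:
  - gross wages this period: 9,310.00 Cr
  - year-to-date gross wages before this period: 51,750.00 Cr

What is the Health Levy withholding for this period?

744.80 Cr

Health Levy: 8% × 9,310.00 Cr = 744.80 Cr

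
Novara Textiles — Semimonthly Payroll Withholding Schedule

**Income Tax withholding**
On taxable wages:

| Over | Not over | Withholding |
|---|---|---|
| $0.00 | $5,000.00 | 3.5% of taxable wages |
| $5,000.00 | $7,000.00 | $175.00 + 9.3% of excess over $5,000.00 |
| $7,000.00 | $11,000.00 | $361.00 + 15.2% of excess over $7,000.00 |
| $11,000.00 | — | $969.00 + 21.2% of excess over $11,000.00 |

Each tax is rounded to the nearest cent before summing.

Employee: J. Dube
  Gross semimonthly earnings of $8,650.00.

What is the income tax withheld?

$611.80

Income Tax: taxable = $8,650.00
  $361.00 + 15.2% × ($8,650.00 − $7,000.00) = $361.00 + 15.2% × $1,650.00 = $611.80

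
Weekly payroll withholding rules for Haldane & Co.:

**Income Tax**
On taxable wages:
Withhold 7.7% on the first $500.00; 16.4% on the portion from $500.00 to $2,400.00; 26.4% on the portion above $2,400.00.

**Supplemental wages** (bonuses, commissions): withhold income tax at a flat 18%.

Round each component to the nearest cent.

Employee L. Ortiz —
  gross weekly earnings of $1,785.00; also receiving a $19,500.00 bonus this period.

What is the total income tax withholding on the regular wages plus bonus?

$3,759.24

Income Tax: taxable = $1,785.00
  $38.50 + 16.4% × ($1,785.00 − $500.00) = $38.50 + 16.4% × $1,285.00 = $249.24
Supplemental (18% flat on bonus): 18% × $19,500.00 = $3,510.00
Total income tax: $249.24 + $3,510.00 = $3,759.24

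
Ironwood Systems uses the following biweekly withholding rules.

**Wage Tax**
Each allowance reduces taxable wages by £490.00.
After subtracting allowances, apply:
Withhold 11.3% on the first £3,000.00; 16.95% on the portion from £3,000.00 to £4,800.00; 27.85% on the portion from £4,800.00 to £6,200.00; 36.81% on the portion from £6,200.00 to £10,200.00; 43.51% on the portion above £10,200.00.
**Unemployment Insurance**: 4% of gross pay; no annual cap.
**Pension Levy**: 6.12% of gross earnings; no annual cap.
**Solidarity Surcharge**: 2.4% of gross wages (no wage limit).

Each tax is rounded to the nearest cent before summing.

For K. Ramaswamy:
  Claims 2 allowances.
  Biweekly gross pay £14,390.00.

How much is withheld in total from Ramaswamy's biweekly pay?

£5,704.70

Wage Tax: taxable = £14,390.00 − 2×£490.00 = £13,410.00
  £2,506.40 + 43.51% × (£13,410.00 − £10,200.00) = £2,506.40 + 43.51% × £3,210.00 = £3,903.07
Unemployment Insurance: 4% × £14,390.00 = £575.60
Pension Levy: 6.12% × £14,390.00 = £880.67
Solidarity Surcharge: 2.4% × £14,390.00 = £345.36
Total: £3,903.07 + £575.60 + £880.67 + £345.36 = £5,704.70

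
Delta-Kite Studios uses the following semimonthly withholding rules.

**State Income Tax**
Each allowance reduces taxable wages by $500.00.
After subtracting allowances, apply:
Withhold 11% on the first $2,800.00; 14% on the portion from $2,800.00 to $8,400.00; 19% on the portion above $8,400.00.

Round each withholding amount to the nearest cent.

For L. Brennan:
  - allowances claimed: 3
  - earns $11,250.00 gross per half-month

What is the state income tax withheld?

$1,348.50

State Income Tax: taxable = $11,250.00 − 3×$500.00 = $9,750.00
  $1,092.00 + 19% × ($9,750.00 − $8,400.00) = $1,092.00 + 19% × $1,350.00 = $1,348.50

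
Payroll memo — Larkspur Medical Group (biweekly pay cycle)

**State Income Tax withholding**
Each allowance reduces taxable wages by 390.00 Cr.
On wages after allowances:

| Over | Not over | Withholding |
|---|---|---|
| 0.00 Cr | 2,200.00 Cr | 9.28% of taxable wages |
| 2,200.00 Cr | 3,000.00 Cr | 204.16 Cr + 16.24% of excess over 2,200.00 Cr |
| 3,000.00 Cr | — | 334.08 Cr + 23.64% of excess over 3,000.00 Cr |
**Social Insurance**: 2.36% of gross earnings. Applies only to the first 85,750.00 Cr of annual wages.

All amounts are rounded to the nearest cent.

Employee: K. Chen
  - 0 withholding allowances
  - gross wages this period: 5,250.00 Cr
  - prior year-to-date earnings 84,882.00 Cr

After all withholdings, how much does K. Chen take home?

4,363.54 Cr

State Income Tax: taxable = 5,250.00 Cr
  334.08 Cr + 23.64% × (5,250.00 Cr − 3,000.00 Cr) = 334.08 Cr + 23.64% × 2,250.00 Cr = 865.98 Cr
Social Insurance: cap 85,750.00 Cr − YTD 84,882.00 Cr = 868.00 Cr subject; 2.36% × 868.00 Cr = 20.48 Cr
Total withheld: 865.98 Cr + 20.48 Cr = 886.46 Cr
Net pay: 5,250.00 Cr − 886.46 Cr = 4,363.54 Cr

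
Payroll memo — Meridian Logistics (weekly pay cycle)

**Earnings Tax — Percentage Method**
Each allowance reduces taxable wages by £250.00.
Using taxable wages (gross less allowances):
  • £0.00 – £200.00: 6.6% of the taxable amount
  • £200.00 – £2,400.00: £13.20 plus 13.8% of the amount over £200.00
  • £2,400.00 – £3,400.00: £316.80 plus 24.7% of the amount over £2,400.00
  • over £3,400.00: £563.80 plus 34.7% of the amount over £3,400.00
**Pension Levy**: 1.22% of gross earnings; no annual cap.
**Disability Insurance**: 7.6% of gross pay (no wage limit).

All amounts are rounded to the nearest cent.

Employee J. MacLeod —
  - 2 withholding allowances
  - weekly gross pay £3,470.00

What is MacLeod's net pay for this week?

£2,706.36

Earnings Tax: taxable = £3,470.00 − 2×£250.00 = £2,970.00
  £316.80 + 24.7% × (£2,970.00 − £2,400.00) = £316.80 + 24.7% × £570.00 = £457.59
Pension Levy: 1.22% × £3,470.00 = £42.33
Disability Insurance: 7.6% × £3,470.00 = £263.72
Total withheld: £457.59 + £42.33 + £263.72 = £763.64
Net pay: £3,470.00 − £763.64 = £2,706.36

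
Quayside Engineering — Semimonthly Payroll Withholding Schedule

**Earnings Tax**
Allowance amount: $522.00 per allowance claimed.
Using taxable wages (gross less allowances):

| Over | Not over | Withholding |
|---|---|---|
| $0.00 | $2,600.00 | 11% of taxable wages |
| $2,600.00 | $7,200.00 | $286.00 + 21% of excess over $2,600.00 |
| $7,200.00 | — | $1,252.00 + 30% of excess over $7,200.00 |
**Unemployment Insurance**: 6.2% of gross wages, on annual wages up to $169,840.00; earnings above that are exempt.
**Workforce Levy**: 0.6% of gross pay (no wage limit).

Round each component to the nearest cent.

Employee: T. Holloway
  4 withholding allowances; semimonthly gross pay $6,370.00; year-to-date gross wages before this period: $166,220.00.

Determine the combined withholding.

$901.88

Earnings Tax: taxable = $6,370.00 − 4×$522.00 = $4,282.00
  $286.00 + 21% × ($4,282.00 − $2,600.00) = $286.00 + 21% × $1,682.00 = $639.22
Unemployment Insurance: cap $169,840.00 − YTD $166,220.00 = $3,620.00 subject; 6.2% × $3,620.00 = $224.44
Workforce Levy: 0.6% × $6,370.00 = $38.22
Total: $639.22 + $224.44 + $38.22 = $901.88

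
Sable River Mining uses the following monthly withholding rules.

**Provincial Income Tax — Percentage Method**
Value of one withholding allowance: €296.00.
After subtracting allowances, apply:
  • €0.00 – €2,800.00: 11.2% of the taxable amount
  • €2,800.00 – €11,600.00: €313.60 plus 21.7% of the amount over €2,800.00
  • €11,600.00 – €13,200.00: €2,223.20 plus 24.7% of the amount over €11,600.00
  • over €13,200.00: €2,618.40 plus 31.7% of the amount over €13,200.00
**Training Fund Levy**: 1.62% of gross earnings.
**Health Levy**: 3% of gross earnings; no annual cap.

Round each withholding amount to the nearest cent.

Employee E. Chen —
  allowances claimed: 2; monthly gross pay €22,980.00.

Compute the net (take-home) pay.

€16,387.32

Provincial Income Tax: taxable = €22,980.00 − 2×€296.00 = €22,388.00
  €2,618.40 + 31.7% × (€22,388.00 − €13,200.00) = €2,618.40 + 31.7% × €9,188.00 = €5,531.00
Training Fund Levy: 1.62% × €22,980.00 = €372.28
Health Levy: 3% × €22,980.00 = €689.40
Total withheld: €5,531.00 + €372.28 + €689.40 = €6,592.68
Net pay: €22,980.00 − €6,592.68 = €16,387.32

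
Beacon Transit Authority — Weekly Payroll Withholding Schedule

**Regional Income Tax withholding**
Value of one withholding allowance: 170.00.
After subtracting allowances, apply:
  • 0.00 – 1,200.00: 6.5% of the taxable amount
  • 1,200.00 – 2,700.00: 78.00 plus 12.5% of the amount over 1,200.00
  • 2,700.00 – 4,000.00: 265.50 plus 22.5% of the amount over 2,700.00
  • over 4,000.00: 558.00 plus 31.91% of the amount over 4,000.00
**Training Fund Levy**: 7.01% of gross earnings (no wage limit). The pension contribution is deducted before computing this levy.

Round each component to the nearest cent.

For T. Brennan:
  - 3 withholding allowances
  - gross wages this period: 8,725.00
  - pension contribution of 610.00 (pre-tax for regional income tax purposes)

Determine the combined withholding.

Regional Income Tax: taxable = 8,725.00 − 610.00 − 3×170.00 = 7,605.00
  558.00 + 31.91% × (7,605.00 − 4,000.00) = 558.00 + 31.91% × 3,605.00 = 1,708.36
Training Fund Levy: 7.01% × 8,115.00 = 568.86
Total: 1,708.36 + 568.86 = 2,277.22

2,277.22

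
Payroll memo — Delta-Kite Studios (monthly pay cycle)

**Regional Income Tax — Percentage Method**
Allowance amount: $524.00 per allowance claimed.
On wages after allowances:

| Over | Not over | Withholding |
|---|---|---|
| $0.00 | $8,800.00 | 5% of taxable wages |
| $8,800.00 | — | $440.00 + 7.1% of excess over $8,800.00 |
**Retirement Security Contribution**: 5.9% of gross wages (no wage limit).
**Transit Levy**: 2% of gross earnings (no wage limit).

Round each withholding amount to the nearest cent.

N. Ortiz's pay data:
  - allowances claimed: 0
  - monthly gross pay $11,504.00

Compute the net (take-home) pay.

Regional Income Tax: taxable = $11,504.00
  $440.00 + 7.1% × ($11,504.00 − $8,800.00) = $440.00 + 7.1% × $2,704.00 = $631.98
Retirement Security Contribution: 5.9% × $11,504.00 = $678.74
Transit Levy: 2% × $11,504.00 = $230.08
Total withheld: $631.98 + $678.74 + $230.08 = $1,540.80
Net pay: $11,504.00 − $1,540.80 = $9,963.20

$9,963.20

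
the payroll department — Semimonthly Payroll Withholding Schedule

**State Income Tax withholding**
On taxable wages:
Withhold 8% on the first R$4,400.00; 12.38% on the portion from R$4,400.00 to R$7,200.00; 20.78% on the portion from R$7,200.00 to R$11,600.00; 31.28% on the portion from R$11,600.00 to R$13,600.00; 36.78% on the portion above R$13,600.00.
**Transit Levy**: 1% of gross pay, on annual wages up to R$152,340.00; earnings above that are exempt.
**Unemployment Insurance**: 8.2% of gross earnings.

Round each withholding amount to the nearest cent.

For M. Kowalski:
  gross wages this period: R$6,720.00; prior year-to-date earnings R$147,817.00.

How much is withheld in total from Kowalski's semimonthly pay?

R$1,235.49

State Income Tax: taxable = R$6,720.00
  R$352.00 + 12.38% × (R$6,720.00 − R$4,400.00) = R$352.00 + 12.38% × R$2,320.00 = R$639.22
Transit Levy: cap R$152,340.00 − YTD R$147,817.00 = R$4,523.00 subject; 1% × R$4,523.00 = R$45.23
Unemployment Insurance: 8.2% × R$6,720.00 = R$551.04
Total: R$639.22 + R$45.23 + R$551.04 = R$1,235.49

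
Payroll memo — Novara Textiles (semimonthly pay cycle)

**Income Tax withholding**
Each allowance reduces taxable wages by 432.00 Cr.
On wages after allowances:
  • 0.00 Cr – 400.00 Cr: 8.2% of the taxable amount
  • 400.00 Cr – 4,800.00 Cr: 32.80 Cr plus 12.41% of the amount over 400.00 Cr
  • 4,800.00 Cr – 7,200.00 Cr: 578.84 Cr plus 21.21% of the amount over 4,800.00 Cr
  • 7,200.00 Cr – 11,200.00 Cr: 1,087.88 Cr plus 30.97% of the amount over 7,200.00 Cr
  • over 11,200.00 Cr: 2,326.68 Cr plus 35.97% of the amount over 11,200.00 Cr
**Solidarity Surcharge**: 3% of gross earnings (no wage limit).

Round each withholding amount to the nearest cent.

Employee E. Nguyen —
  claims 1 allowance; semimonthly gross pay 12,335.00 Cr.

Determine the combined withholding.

Income Tax: taxable = 12,335.00 Cr − 1×432.00 Cr = 11,903.00 Cr
  2,326.68 Cr + 35.97% × (11,903.00 Cr − 11,200.00 Cr) = 2,326.68 Cr + 35.97% × 703.00 Cr = 2,579.55 Cr
Solidarity Surcharge: 3% × 12,335.00 Cr = 370.05 Cr
Total: 2,579.55 Cr + 370.05 Cr = 2,949.60 Cr

2,949.60 Cr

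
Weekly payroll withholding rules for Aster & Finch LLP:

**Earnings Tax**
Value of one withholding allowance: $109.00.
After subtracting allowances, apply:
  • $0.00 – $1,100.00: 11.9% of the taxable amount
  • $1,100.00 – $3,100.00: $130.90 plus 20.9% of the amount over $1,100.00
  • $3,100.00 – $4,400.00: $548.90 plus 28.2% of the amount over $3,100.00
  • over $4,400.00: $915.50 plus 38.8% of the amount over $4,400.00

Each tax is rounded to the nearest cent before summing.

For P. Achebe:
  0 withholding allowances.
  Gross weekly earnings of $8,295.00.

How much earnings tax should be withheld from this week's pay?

Earnings Tax: taxable = $8,295.00
  $915.50 + 38.8% × ($8,295.00 − $4,400.00) = $915.50 + 38.8% × $3,895.00 = $2,426.76

$2,426.76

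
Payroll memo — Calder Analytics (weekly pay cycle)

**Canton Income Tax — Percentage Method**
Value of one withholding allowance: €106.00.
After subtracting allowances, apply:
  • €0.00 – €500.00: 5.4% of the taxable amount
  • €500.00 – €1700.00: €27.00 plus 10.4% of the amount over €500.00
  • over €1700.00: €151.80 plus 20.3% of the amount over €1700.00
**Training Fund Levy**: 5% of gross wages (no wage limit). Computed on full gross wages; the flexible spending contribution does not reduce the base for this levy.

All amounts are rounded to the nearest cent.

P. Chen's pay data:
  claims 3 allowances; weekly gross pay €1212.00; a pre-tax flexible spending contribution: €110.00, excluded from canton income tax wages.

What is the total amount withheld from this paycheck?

€117.14

Canton Income Tax: taxable = €1212.00 − €110.00 − 3×€106.00 = €784.00
  €27.00 + 10.4% × (€784.00 − €500.00) = €27.00 + 10.4% × €284.00 = €56.54
Training Fund Levy: 5% × €1212.00 = €60.60
Total: €56.54 + €60.60 = €117.14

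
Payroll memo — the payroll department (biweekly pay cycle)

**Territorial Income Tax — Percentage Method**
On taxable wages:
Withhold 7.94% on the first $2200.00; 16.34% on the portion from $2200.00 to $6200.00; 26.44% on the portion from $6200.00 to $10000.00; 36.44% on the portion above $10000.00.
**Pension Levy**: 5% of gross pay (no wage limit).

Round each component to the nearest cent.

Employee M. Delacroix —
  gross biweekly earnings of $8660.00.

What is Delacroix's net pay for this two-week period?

Territorial Income Tax: taxable = $8660.00
  $828.28 + 26.44% × ($8660.00 − $6200.00) = $828.28 + 26.44% × $2460.00 = $1478.70
Pension Levy: 5% × $8660.00 = $433.00
Total withheld: $1478.70 + $433.00 = $1911.70
Net pay: $8660.00 − $1911.70 = $6748.30

$6748.30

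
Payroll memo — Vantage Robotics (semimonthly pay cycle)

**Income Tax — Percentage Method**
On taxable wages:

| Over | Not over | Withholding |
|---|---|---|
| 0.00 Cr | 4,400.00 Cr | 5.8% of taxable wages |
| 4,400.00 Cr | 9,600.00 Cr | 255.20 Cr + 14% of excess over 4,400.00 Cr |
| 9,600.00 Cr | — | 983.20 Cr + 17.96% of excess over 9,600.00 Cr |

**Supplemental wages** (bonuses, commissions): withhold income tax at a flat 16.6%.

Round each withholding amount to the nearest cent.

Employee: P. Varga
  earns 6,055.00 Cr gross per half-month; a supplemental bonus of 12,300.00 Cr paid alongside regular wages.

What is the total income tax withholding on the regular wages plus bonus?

2,528.70 Cr

Income Tax: taxable = 6,055.00 Cr
  255.20 Cr + 14% × (6,055.00 Cr − 4,400.00 Cr) = 255.20 Cr + 14% × 1,655.00 Cr = 486.90 Cr
Supplemental (16.6% flat on bonus): 16.6% × 12,300.00 Cr = 2,041.80 Cr
Total income tax: 486.90 Cr + 2,041.80 Cr = 2,528.70 Cr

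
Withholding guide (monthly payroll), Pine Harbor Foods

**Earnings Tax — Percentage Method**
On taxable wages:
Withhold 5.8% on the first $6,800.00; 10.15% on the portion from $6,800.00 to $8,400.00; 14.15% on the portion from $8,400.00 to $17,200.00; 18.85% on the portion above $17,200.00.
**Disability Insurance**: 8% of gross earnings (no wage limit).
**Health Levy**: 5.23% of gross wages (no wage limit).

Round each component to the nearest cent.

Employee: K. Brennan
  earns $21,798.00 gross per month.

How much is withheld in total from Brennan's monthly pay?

$5,552.60

Earnings Tax: taxable = $21,798.00
  $1,802.00 + 18.85% × ($21,798.00 − $17,200.00) = $1,802.00 + 18.85% × $4,598.00 = $2,668.72
Disability Insurance: 8% × $21,798.00 = $1,743.84
Health Levy: 5.23% × $21,798.00 = $1,140.04
Total: $2,668.72 + $1,743.84 + $1,140.04 = $5,552.60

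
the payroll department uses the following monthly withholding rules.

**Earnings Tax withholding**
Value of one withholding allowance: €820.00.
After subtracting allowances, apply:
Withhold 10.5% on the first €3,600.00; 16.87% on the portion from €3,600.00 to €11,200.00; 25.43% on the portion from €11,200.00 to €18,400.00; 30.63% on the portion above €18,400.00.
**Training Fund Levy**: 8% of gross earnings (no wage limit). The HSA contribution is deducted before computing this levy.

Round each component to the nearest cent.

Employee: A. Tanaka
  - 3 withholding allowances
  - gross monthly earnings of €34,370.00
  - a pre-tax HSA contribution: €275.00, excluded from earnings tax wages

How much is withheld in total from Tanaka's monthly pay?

€10,272.56

Earnings Tax: taxable = €34,370.00 − €275.00 − 3×€820.00 = €31,635.00
  €3,491.08 + 30.63% × (€31,635.00 − €18,400.00) = €3,491.08 + 30.63% × €13,235.00 = €7,544.96
Training Fund Levy: 8% × €34,095.00 = €2,727.60
Total: €7,544.96 + €2,727.60 = €10,272.56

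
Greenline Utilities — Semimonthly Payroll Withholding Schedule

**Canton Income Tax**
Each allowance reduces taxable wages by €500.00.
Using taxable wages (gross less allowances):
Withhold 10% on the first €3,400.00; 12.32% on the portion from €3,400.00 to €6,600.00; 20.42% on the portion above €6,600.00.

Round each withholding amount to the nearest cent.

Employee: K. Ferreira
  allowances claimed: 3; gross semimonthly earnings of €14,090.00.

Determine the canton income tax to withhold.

Canton Income Tax: taxable = €14,090.00 − 3×€500.00 = €12,590.00
  €734.24 + 20.42% × (€12,590.00 − €6,600.00) = €734.24 + 20.42% × €5,990.00 = €1,957.40

€1,957.40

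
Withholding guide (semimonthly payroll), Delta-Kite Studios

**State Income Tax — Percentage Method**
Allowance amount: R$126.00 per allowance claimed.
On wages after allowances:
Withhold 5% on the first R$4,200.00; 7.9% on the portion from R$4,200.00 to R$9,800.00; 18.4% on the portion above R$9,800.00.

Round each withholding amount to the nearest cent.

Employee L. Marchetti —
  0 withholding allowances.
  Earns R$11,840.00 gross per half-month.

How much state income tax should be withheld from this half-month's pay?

R$1,027.76

State Income Tax: taxable = R$11,840.00
  R$652.40 + 18.4% × (R$11,840.00 − R$9,800.00) = R$652.40 + 18.4% × R$2,040.00 = R$1,027.76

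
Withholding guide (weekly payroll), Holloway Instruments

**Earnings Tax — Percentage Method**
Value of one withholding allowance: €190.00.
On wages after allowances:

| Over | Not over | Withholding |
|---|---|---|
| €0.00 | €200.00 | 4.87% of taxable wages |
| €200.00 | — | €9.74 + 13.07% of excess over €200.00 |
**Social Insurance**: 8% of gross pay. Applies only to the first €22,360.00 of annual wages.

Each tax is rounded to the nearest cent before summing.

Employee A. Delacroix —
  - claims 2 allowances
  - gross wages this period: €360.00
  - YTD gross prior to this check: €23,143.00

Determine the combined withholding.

€0.00

Earnings Tax: taxable = €360.00 − 2×€190.00 = €-20.00
  Taxable ≤ 0 → €0.00
Social Insurance: YTD €23,143.00 ≥ cap €22,360.00 → €0.00
Total: €0.00 + €0.00 = €0.00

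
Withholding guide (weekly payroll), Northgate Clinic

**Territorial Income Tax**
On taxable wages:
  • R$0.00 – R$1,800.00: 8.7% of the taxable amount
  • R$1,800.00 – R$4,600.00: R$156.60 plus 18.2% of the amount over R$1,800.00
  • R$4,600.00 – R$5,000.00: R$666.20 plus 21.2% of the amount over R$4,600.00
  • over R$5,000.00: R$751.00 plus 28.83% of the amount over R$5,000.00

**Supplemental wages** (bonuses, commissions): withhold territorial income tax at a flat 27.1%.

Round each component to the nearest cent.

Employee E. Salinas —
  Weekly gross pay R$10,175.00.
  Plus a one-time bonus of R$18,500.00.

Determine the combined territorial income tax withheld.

Territorial Income Tax: taxable = R$10,175.00
  R$751.00 + 28.83% × (R$10,175.00 − R$5,000.00) = R$751.00 + 28.83% × R$5,175.00 = R$2,242.95
Supplemental (27.1% flat on bonus): 27.1% × R$18,500.00 = R$5,013.50
Total territorial income tax: R$2,242.95 + R$5,013.50 = R$7,256.45

R$7,256.45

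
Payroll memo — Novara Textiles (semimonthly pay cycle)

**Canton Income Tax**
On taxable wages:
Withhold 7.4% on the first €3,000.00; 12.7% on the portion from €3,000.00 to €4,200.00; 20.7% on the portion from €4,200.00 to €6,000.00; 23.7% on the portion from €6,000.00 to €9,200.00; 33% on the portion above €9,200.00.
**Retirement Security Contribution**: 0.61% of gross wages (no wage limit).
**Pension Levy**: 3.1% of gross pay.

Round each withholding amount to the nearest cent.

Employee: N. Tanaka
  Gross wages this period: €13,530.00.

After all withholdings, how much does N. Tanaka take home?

€10,093.74

Canton Income Tax: taxable = €13,530.00
  €1,505.40 + 33% × (€13,530.00 − €9,200.00) = €1,505.40 + 33% × €4,330.00 = €2,934.30
Retirement Security Contribution: 0.61% × €13,530.00 = €82.53
Pension Levy: 3.1% × €13,530.00 = €419.43
Total withheld: €2,934.30 + €82.53 + €419.43 = €3,436.26
Net pay: €13,530.00 − €3,436.26 = €10,093.74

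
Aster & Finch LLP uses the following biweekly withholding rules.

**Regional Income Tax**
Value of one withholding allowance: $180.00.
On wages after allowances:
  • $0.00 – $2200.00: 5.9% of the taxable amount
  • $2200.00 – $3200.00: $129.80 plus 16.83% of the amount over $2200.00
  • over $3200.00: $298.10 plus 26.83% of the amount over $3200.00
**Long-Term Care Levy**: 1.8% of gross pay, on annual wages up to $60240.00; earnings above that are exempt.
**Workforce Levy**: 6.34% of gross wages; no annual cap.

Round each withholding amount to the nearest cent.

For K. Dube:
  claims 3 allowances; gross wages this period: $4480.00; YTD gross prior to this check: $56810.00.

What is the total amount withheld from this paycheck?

$842.41

Regional Income Tax: taxable = $4480.00 − 3×$180.00 = $3940.00
  $298.10 + 26.83% × ($3940.00 − $3200.00) = $298.10 + 26.83% × $740.00 = $496.64
Long-Term Care Levy: cap $60240.00 − YTD $56810.00 = $3430.00 subject; 1.8% × $3430.00 = $61.74
Workforce Levy: 6.34% × $4480.00 = $284.03
Total: $496.64 + $61.74 + $284.03 = $842.41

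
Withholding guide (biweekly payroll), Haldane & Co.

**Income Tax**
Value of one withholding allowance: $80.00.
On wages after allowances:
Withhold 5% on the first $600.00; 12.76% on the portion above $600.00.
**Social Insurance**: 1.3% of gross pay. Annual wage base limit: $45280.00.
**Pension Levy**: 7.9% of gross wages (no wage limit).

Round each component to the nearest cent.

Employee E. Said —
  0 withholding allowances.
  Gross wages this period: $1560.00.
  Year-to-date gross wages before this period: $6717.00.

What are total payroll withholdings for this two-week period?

$296.02

Income Tax: taxable = $1560.00
  $30.00 + 12.76% × ($1560.00 − $600.00) = $30.00 + 12.76% × $960.00 = $152.50
Social Insurance: 1.3% × $1560.00 = $20.28
Pension Levy: 7.9% × $1560.00 = $123.24
Total: $152.50 + $20.28 + $123.24 = $296.02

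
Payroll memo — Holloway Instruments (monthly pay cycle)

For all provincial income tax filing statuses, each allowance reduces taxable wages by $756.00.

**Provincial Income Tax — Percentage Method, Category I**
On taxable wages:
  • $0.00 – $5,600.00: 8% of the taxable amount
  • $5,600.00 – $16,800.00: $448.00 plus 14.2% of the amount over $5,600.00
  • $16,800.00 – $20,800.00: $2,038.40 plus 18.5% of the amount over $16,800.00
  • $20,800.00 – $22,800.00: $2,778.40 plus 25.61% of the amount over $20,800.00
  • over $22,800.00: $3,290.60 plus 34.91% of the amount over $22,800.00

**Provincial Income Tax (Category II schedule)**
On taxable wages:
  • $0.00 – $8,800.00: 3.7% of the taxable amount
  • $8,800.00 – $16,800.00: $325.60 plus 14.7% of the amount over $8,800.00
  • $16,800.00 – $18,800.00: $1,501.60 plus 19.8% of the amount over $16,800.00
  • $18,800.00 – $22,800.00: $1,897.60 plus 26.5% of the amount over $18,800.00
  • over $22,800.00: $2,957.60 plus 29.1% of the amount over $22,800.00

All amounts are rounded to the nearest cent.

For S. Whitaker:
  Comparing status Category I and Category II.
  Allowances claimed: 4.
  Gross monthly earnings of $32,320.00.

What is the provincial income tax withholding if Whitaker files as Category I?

Provincial Income Tax (Category I): taxable = $32,320.00 − 4×$756.00 = $29,296.00
  $3,290.60 + 34.91% × ($29,296.00 − $22,800.00) = $3,290.60 + 34.91% × $6,496.00 = $5,558.35

$5,558.35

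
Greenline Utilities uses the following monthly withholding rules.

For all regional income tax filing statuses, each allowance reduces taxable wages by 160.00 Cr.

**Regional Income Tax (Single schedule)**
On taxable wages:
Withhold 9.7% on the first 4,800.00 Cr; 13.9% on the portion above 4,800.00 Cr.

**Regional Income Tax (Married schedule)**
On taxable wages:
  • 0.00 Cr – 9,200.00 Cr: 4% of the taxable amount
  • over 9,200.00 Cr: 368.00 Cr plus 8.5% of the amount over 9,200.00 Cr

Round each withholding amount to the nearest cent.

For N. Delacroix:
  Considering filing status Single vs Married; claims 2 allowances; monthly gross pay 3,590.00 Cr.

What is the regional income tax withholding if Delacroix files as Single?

Regional Income Tax (Single): taxable = 3,590.00 Cr − 2×160.00 Cr = 3,270.00 Cr
  9.7% × 3,270.00 Cr = 317.19 Cr

317.19 Cr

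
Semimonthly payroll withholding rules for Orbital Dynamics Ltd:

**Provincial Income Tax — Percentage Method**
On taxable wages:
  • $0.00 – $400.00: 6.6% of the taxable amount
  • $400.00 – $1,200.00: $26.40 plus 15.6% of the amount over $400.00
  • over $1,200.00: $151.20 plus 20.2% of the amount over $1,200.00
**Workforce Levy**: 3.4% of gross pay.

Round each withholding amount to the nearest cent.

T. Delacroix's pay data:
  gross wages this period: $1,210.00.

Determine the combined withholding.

Provincial Income Tax: taxable = $1,210.00
  $151.20 + 20.2% × ($1,210.00 − $1,200.00) = $151.20 + 20.2% × $10.00 = $153.22
Workforce Levy: 3.4% × $1,210.00 = $41.14
Total: $153.22 + $41.14 = $194.36

$194.36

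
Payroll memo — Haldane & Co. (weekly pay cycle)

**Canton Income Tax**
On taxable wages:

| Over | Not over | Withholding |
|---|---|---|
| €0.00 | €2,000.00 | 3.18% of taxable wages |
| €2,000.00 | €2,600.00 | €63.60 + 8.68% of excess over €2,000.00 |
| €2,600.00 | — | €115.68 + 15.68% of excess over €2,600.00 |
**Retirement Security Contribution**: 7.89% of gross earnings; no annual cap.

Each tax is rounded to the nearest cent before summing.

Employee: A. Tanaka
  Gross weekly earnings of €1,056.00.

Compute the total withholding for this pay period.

€116.90

Canton Income Tax: taxable = €1,056.00
  3.18% × €1,056.00 = €33.58
Retirement Security Contribution: 7.89% × €1,056.00 = €83.32
Total: €33.58 + €83.32 = €116.90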